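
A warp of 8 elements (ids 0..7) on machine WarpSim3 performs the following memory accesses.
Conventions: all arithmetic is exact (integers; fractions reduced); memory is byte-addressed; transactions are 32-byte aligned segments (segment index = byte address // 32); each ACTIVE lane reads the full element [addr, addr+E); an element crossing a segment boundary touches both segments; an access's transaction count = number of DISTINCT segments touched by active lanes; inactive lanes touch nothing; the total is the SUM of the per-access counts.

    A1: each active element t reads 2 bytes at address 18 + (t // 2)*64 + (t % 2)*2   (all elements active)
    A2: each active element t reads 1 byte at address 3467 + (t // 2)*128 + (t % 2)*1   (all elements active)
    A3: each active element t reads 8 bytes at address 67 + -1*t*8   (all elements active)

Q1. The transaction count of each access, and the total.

A1: 4 transactions
A2: 4 transactions
A3: 3 transactions

Answer: 4,4,3; total 11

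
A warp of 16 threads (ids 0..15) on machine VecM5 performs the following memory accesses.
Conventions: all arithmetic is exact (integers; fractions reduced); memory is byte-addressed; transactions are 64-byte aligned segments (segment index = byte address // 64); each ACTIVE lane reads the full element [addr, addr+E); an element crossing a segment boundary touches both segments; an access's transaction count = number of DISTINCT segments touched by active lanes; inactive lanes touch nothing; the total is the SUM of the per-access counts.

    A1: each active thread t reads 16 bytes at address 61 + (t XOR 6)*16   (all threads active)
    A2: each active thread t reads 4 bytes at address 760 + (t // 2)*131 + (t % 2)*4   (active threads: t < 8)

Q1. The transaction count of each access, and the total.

A1: 5 transactions
A2: 6 transactions

Answer: 5,6; total 11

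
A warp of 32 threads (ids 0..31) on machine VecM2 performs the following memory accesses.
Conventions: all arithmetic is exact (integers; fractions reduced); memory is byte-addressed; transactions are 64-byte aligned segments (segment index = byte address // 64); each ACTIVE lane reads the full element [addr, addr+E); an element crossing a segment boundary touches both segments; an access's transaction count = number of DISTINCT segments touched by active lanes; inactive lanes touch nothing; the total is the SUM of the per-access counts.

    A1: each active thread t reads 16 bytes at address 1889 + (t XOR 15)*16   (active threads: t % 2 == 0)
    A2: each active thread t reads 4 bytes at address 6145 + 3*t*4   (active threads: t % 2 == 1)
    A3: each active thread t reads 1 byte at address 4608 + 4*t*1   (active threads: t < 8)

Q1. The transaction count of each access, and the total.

A1: 9 transactions
A2: 6 transactions
A3: 1 transaction

Answer: 9,6,1; total 16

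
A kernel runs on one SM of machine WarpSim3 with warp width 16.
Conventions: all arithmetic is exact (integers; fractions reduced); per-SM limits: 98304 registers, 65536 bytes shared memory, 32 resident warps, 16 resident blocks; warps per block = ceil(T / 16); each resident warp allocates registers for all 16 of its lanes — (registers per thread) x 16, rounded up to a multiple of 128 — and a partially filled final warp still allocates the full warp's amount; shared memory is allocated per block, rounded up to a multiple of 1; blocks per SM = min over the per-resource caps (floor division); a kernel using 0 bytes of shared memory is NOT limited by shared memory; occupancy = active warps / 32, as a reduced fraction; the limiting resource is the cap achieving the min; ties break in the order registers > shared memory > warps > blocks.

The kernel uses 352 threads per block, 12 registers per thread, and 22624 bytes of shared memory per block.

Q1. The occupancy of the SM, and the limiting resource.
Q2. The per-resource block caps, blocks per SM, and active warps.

Answer: occupancy 11/16, limited by warps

registers: 17 blocks
shared memory: 2 blocks
warps: 1 block
blocks: 16 blocks

Answer: 1 block, 22 active warps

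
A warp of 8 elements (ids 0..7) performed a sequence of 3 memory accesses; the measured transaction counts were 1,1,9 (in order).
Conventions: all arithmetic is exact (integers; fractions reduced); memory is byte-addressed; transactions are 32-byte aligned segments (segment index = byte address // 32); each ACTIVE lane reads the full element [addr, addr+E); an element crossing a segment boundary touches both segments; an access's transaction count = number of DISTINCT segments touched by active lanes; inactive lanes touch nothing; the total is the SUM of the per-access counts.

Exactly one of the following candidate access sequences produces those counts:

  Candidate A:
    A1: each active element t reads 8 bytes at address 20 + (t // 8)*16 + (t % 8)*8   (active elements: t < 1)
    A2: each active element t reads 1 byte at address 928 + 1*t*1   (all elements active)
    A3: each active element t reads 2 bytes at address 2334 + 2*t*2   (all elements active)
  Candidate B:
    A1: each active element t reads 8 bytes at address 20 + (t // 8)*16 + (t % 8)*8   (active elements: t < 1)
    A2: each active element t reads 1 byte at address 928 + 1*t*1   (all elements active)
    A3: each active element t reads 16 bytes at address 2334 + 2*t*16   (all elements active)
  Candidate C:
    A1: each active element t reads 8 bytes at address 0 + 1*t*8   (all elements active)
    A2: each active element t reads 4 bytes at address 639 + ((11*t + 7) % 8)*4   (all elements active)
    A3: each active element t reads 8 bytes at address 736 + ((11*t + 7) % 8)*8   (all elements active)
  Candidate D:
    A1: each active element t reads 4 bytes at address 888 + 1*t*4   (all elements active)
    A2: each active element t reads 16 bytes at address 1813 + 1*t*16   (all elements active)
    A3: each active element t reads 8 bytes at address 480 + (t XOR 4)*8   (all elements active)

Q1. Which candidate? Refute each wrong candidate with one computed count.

A: A3 gives 2 transactions, not 9
C: A1 gives 2 transactions, not 1
D: A1 gives 2 transactions, not 1
B: all counts match (1,1,9)

Answer: B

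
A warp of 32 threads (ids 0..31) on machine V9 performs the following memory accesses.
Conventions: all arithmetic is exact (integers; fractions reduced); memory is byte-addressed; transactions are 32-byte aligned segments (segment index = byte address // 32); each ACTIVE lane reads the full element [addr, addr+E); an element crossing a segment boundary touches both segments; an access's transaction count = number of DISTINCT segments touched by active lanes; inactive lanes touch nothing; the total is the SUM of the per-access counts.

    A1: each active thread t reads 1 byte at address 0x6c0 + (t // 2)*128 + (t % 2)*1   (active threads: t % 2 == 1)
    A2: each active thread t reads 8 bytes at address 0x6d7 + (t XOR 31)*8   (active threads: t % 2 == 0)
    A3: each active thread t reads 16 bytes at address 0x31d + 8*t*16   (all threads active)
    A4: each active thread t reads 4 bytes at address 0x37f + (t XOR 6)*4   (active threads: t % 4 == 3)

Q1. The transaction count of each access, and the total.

A1: 16 transactions
A2: 9 transactions
A3: 64 transactions
A4: 4 transactions

Answer: 16,9,64,4; total 93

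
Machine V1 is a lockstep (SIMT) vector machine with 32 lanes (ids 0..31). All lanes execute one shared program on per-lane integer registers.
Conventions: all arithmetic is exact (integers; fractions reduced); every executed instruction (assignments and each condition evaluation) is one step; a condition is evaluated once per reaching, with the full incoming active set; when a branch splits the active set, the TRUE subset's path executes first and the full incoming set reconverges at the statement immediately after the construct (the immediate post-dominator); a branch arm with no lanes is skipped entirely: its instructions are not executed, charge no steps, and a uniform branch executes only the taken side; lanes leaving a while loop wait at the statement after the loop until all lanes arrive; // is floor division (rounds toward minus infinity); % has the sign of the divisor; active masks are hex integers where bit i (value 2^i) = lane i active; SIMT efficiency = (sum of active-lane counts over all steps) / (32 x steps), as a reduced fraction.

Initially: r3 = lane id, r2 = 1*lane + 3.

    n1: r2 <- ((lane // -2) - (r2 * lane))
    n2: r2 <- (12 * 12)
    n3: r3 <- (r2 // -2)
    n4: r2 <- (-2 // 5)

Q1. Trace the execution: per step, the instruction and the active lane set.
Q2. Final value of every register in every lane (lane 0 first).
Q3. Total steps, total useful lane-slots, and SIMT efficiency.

step 0: r2 <- ((lane // -2) - (r2 * lane)) 0xffffffff
step 1: r2 <- (12 * 12)              0xffffffff
step 2: r3 <- (r2 // -2)             0xffffffff
step 3: r2 <- (-2 // 5)              0xffffffff

Answer: 4 steps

r3: -72,-72,-72,-72,-72,-72,-72,-72,-72,-72,-72,-72,-72,-72,-72,-72,-72,-72,-72,-72,-72,-72,-72,-72,-72,-72,-72,-72,-72,-72,-72,-72
r2: -1,-1,-1,-1,-1,-1,-1,-1,-1,-1,-1,-1,-1,-1,-1,-1,-1,-1,-1,-1,-1,-1,-1,-1,-1,-1,-1,-1,-1,-1,-1,-1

steps = 4; useful = 128; efficiency = 128/128 = 1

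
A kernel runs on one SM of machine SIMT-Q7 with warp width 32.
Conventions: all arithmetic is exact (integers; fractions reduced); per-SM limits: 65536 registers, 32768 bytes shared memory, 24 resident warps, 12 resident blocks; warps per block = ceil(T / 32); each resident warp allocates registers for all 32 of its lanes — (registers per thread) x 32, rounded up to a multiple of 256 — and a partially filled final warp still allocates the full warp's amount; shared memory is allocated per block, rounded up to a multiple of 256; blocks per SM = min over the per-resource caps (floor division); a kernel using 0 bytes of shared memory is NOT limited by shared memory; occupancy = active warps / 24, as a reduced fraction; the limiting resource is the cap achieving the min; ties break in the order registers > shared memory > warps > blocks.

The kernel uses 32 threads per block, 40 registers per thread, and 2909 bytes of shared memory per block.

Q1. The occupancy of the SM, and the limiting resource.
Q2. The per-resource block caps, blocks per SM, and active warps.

Answer: occupancy 5/12, limited by shared memory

registers: 51 blocks
shared memory: 10 blocks
warps: 24 blocks
blocks: 12 blocks

Answer: 10 blocks, 10 active warps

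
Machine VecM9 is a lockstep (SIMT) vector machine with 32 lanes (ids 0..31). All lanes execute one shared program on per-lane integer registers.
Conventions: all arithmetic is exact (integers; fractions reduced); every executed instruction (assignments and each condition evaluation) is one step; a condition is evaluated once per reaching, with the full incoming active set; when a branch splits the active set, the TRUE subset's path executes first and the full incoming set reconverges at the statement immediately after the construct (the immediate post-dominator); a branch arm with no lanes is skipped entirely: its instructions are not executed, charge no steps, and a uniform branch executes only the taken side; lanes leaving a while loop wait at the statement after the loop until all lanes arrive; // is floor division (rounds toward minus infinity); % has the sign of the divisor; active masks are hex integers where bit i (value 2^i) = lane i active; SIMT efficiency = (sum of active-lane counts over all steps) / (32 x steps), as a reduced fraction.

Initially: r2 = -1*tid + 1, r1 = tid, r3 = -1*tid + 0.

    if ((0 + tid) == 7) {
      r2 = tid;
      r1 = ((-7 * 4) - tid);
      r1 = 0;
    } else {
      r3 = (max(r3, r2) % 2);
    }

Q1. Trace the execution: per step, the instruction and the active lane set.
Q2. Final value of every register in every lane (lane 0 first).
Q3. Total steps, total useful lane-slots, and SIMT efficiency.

step 0: eval ((0 + tid) == 7)        0xffffffff
step 1: r2 <- tid                    0x00000080
step 2: r1 <- ((-7 * 4) - tid)       0x00000080
step 3: r1 <- 0                      0x00000080
step 4: r3 <- (max(r3, r2) % 2)      0xffffff7f

Answer: 5 steps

r2: 1,0,-1,-2,-3,-4,-5,7,-7,-8,-9,-10,-11,-12,-13,-14,-15,-16,-17,-18,-19,-20,-21,-22,-23,-24,-25,-26,-27,-28,-29,-30
r1: 0,1,2,3,4,5,6,0,8,9,10,11,12,13,14,15,16,17,18,19,20,21,22,23,24,25,26,27,28,29,30,31
r3: 1,0,1,0,1,0,1,-7,1,0,1,0,1,0,1,0,1,0,1,0,1,0,1,0,1,0,1,0,1,0,1,0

steps = 5; useful = 66; efficiency = 66/160 = 33/80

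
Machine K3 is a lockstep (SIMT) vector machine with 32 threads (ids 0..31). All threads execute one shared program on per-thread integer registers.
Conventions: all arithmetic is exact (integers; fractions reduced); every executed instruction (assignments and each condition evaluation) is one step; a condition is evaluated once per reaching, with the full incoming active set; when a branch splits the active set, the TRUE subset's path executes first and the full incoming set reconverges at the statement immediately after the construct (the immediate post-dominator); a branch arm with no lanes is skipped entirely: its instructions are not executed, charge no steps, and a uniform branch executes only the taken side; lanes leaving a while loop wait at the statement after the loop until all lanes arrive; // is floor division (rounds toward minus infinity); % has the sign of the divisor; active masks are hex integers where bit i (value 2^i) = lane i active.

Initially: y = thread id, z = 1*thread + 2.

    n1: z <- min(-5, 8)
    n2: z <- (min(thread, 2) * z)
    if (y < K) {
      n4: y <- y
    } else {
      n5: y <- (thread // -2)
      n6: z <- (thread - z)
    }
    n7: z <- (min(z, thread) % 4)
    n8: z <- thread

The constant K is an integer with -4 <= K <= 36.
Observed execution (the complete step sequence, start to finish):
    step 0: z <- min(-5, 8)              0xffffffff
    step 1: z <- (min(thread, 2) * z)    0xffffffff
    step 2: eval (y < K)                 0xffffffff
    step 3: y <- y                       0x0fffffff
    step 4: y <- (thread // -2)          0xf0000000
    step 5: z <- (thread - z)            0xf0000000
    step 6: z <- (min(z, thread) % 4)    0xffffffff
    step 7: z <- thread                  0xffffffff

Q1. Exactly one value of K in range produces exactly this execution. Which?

Answer: K = 28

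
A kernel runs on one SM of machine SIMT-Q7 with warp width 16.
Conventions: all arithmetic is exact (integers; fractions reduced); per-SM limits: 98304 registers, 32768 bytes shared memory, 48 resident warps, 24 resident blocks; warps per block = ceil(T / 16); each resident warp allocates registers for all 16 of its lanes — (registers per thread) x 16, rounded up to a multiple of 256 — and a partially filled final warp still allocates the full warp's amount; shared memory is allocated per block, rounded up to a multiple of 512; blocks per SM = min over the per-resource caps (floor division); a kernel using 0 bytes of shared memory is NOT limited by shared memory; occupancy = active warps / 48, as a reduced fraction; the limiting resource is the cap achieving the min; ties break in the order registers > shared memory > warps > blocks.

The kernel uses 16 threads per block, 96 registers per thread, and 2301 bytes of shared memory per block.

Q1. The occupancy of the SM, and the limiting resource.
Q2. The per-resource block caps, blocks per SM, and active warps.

Answer: occupancy 1/4, limited by shared memory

registers: 64 blocks
shared memory: 12 blocks
warps: 48 blocks
blocks: 24 blocks

Answer: 12 blocks, 12 active warps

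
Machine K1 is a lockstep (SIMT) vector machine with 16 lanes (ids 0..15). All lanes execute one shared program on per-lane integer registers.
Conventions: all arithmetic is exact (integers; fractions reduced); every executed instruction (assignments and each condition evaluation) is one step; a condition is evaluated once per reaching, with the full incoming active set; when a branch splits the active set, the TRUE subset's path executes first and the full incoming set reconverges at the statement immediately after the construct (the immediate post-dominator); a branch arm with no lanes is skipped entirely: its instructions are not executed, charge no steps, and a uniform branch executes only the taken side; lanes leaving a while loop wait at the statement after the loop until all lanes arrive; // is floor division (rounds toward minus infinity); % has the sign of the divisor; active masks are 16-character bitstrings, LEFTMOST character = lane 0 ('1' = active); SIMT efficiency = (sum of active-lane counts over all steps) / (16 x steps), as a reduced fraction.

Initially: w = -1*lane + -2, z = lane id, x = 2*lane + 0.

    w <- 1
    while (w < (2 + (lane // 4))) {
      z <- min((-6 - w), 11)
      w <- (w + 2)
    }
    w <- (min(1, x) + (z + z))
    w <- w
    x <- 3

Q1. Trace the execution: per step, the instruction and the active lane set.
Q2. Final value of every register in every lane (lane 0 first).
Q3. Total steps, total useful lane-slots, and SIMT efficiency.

step 0: w <- 1                       1111111111111111
step 1: eval (w < (2 + (lane // 4))) 1111111111111111
step 2: z <- min((-6 - w), 11)       1111111111111111
step 3: w <- (w + 2)                 1111111111111111
step 4: eval (w < (2 + (lane // 4))) 1111111111111111
step 5: z <- min((-6 - w), 11)       0000000011111111
step 6: w <- (w + 2)                 0000000011111111
step 7: eval (w < (2 + (lane // 4))) 0000000011111111
step 8: w <- (min(1, x) + (z + z))   1111111111111111
step 9: w <- w                       1111111111111111
step 10: x <- 3                       1111111111111111

Answer: 11 steps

w: -14,-13,-13,-13,-13,-13,-13,-13,-17,-17,-17,-17,-17,-17,-17,-17
z: -7,-7,-7,-7,-7,-7,-7,-7,-9,-9,-9,-9,-9,-9,-9,-9
x: 3,3,3,3,3,3,3,3,3,3,3,3,3,3,3,3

steps = 11; useful = 152; efficiency = 152/176 = 19/22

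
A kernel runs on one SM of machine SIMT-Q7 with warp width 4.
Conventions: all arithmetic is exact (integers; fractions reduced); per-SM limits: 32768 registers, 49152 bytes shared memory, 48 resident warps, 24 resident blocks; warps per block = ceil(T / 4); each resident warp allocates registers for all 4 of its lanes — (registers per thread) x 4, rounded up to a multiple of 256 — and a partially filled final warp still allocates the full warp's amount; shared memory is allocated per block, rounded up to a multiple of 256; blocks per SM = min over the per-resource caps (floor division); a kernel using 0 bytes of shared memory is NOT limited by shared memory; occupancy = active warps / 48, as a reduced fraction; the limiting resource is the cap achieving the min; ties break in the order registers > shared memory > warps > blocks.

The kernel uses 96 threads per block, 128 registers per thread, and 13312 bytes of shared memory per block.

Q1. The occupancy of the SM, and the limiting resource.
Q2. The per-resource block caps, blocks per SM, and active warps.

Answer: occupancy 1, limited by registers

registers: 2 blocks
shared memory: 3 blocks
warps: 2 blocks
blocks: 24 blocks

Answer: 2 blocks, 48 active warps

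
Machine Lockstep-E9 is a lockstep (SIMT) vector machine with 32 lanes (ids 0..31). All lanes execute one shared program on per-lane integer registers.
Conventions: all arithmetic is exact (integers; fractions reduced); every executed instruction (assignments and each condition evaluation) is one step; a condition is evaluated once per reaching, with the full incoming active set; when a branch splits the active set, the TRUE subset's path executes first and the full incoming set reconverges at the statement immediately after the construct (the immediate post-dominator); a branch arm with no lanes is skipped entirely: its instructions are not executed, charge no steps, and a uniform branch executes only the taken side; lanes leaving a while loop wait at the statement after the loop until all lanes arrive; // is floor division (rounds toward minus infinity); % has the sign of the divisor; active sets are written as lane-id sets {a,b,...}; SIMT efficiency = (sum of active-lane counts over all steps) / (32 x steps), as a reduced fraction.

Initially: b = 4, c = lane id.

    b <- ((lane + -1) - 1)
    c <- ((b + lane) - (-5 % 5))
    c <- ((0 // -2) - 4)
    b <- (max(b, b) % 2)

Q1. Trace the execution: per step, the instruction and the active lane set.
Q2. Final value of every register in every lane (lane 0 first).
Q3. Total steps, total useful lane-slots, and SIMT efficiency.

step 0: b <- ((lane + -1) - 1)       {0,1,2,3,4,5,6,7,8,9,10,11,12,13,14,15,16,17,18,19,20,21,22,23,24,25,26,27,28,29,30,31}
step 1: c <- ((b + lane) - (-5 % 5)) {0,1,2,3,4,5,6,7,8,9,10,11,12,13,14,15,16,17,18,19,20,21,22,23,24,25,26,27,28,29,30,31}
step 2: c <- ((0 // -2) - 4)         {0,1,2,3,4,5,6,7,8,9,10,11,12,13,14,15,16,17,18,19,20,21,22,23,24,25,26,27,28,29,30,31}
step 3: b <- (max(b, b) % 2)         {0,1,2,3,4,5,6,7,8,9,10,11,12,13,14,15,16,17,18,19,20,21,22,23,24,25,26,27,28,29,30,31}

Answer: 4 steps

b: 0,1,0,1,0,1,0,1,0,1,0,1,0,1,0,1,0,1,0,1,0,1,0,1,0,1,0,1,0,1,0,1
c: -4,-4,-4,-4,-4,-4,-4,-4,-4,-4,-4,-4,-4,-4,-4,-4,-4,-4,-4,-4,-4,-4,-4,-4,-4,-4,-4,-4,-4,-4,-4,-4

steps = 4; useful = 128; efficiency = 128/128 = 1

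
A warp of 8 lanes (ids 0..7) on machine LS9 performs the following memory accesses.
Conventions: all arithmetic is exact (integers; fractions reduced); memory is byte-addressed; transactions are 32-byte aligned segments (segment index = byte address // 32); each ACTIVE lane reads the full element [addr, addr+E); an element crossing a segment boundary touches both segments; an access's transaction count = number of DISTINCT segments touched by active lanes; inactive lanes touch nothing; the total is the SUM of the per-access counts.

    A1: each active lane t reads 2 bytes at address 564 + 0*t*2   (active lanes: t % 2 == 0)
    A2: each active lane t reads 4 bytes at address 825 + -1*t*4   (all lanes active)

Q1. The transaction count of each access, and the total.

A1: 1 transaction
A2: 2 transactions

Answer: 1,2; total 3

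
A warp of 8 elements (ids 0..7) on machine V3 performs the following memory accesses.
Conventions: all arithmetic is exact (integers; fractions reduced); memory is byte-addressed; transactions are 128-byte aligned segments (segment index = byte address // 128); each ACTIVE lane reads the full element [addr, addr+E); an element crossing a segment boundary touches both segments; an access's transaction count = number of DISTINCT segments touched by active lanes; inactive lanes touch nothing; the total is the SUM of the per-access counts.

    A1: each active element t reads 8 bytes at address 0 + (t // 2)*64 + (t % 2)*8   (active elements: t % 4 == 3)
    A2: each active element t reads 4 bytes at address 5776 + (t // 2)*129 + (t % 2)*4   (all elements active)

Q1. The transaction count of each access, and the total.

A1: 2 transactions
A2: 4 transactions

Answer: 2,4; total 6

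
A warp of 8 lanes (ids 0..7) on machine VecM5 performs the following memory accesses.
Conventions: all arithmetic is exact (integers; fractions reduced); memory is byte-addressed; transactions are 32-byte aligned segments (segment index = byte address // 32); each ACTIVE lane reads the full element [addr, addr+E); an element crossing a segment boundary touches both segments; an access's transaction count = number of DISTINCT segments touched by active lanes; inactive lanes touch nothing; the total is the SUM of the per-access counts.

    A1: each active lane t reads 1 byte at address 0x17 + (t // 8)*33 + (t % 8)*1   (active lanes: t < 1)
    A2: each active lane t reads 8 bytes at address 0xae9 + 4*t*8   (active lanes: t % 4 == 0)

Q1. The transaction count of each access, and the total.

A1: 1 transaction
A2: 2 transactions

Answer: 1,2; total 3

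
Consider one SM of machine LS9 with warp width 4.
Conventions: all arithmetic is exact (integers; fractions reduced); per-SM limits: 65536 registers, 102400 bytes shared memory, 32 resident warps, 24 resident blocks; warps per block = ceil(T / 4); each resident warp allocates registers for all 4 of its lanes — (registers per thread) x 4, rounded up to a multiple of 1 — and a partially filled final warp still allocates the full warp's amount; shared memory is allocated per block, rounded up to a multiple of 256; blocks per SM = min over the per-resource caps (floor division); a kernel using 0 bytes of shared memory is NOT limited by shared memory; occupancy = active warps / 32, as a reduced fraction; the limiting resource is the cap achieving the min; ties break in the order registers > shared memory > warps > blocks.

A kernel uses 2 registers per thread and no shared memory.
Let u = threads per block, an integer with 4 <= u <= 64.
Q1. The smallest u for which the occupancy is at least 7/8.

Answer: u = 5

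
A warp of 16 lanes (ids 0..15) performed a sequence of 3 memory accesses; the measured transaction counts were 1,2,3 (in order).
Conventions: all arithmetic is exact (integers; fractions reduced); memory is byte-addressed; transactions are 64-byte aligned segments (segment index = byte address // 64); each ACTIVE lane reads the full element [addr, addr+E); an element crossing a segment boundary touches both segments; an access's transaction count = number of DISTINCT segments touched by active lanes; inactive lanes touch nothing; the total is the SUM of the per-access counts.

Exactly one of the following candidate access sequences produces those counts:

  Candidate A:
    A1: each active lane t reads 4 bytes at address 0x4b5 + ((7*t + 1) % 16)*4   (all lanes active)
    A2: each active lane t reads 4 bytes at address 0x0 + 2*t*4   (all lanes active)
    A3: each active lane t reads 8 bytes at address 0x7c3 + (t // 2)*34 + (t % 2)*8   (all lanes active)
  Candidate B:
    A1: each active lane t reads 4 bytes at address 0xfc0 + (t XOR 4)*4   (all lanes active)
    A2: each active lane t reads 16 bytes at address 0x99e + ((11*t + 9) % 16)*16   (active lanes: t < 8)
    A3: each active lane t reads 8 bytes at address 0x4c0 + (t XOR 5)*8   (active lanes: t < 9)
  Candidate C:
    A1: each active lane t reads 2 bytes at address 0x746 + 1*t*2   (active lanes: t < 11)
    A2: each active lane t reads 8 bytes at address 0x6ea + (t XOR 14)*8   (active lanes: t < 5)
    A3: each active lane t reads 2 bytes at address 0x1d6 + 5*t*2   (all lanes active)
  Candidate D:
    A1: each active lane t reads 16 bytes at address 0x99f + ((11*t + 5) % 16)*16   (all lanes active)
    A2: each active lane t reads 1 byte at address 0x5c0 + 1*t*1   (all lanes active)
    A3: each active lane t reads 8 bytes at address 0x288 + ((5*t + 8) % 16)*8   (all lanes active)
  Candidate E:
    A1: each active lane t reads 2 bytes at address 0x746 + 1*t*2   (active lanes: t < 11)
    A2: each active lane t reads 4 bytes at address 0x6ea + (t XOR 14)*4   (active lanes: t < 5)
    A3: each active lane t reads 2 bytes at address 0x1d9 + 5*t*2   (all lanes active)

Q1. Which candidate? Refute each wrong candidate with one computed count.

A: A1 gives 2 transactions, not 1
B: A2 gives 5 transactions, not 2
D: A1 gives 5 transactions, not 1
E: A2 gives 1 transaction, not 2
C: all counts match (1,2,3)

Answer: C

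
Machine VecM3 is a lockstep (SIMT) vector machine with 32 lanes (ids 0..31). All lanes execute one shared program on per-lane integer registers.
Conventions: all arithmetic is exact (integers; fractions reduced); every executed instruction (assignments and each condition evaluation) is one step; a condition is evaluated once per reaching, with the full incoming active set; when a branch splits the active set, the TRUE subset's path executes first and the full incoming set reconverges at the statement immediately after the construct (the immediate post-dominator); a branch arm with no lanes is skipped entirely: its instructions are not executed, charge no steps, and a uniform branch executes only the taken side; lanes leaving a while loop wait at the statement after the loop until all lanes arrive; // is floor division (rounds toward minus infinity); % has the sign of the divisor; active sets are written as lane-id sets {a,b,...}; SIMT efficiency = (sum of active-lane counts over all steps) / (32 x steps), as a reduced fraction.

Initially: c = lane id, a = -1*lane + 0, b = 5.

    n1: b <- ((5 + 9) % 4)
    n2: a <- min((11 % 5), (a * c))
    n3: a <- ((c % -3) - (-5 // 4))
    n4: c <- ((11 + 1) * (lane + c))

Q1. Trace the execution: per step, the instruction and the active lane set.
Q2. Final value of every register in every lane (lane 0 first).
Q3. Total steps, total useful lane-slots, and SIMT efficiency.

step 0: b <- ((5 + 9) % 4)           {0,1,2,3,4,5,6,7,8,9,10,11,12,13,14,15,16,17,18,19,20,21,22,23,24,25,26,27,28,29,30,31}
step 1: a <- min((11 % 5), (a * c))  {0,1,2,3,4,5,6,7,8,9,10,11,12,13,14,15,16,17,18,19,20,21,22,23,24,25,26,27,28,29,30,31}
step 2: a <- ((c % -3) - (-5 // 4))  {0,1,2,3,4,5,6,7,8,9,10,11,12,13,14,15,16,17,18,19,20,21,22,23,24,25,26,27,28,29,30,31}
step 3: c <- ((11 + 1) * (lane + c)) {0,1,2,3,4,5,6,7,8,9,10,11,12,13,14,15,16,17,18,19,20,21,22,23,24,25,26,27,28,29,30,31}

Answer: 4 steps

c: 0,24,48,72,96,120,144,168,192,216,240,264,288,312,336,360,384,408,432,456,480,504,528,552,576,600,624,648,672,696,720,744
a: 2,0,1,2,0,1,2,0,1,2,0,1,2,0,1,2,0,1,2,0,1,2,0,1,2,0,1,2,0,1,2,0
b: 2,2,2,2,2,2,2,2,2,2,2,2,2,2,2,2,2,2,2,2,2,2,2,2,2,2,2,2,2,2,2,2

steps = 4; useful = 128; efficiency = 128/128 = 1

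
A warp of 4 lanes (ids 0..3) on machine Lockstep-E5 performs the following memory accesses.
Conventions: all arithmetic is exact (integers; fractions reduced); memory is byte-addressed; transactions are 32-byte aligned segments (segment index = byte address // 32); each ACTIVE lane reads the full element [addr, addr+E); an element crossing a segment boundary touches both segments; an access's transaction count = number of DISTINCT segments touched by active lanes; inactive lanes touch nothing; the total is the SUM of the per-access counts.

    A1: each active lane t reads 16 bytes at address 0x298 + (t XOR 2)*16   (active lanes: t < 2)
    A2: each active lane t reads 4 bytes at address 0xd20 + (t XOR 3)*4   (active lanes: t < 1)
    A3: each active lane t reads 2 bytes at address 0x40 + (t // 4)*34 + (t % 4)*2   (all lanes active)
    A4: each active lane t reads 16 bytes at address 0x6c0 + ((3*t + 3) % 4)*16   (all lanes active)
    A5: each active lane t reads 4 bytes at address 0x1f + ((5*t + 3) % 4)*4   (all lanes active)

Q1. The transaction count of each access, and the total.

A1: 2 transactions
A2: 1 transaction
A3: 1 transaction
A4: 2 transactions
A5: 2 transactions

Answer: 2,1,1,2,2; total 8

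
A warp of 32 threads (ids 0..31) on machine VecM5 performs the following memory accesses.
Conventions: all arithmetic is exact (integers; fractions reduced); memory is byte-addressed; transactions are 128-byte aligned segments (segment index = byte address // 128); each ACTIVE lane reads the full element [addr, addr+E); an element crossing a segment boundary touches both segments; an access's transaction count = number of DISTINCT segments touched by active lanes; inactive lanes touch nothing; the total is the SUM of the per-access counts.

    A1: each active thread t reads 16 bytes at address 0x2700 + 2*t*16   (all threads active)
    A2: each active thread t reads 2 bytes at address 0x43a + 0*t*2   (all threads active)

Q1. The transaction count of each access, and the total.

A1: 8 transactions
A2: 1 transaction

Answer: 8,1; total 9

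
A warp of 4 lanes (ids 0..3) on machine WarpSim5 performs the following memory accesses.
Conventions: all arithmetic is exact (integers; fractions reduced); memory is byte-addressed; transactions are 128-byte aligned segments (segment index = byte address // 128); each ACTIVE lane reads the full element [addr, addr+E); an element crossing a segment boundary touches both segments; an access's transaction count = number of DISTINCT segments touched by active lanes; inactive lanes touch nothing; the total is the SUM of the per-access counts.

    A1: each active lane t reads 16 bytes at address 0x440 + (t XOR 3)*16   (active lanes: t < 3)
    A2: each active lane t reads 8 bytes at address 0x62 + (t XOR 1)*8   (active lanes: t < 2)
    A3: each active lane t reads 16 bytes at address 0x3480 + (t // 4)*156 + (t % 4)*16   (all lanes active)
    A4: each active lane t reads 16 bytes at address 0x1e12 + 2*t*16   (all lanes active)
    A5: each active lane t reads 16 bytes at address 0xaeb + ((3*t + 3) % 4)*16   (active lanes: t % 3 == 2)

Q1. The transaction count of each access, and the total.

A1: 1 transaction
A2: 1 transaction
A3: 1 transaction
A4: 2 transactions
A5: 2 transactions

Answer: 1,1,1,2,2; total 7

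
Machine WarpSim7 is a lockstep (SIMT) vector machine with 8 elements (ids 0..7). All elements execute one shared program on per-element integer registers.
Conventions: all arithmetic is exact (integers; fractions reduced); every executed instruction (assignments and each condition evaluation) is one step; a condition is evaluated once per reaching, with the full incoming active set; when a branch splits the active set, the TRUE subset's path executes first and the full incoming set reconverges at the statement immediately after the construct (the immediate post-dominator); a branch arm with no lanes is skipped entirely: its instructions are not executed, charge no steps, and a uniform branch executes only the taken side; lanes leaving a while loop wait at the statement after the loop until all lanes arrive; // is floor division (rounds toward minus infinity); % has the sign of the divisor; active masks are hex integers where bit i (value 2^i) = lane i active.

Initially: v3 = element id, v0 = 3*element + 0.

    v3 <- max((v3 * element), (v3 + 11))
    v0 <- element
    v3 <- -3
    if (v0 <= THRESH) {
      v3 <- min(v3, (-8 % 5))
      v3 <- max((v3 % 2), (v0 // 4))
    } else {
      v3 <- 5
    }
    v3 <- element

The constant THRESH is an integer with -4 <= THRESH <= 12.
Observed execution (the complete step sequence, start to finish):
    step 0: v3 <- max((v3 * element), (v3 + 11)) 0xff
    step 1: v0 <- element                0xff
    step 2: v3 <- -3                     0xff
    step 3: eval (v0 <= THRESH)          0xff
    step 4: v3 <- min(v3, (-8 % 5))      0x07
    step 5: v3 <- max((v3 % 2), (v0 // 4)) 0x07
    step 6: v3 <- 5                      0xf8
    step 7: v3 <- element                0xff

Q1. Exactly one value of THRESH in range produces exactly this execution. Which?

Answer: THRESH = 2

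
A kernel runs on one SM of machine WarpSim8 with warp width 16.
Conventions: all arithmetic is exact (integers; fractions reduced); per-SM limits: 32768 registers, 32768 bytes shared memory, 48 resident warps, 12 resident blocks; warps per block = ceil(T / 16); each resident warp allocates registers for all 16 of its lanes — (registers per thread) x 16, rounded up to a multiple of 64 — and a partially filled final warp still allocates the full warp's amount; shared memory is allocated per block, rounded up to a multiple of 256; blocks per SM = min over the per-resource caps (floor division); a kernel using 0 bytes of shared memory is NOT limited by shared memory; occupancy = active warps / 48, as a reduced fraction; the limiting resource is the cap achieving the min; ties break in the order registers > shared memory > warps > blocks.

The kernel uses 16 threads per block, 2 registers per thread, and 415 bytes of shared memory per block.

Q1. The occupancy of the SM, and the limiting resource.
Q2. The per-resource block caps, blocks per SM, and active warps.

Answer: occupancy 1/4, limited by blocks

registers: 512 blocks
shared memory: 64 blocks
warps: 48 blocks
blocks: 12 blocks

Answer: 12 blocks, 12 active warps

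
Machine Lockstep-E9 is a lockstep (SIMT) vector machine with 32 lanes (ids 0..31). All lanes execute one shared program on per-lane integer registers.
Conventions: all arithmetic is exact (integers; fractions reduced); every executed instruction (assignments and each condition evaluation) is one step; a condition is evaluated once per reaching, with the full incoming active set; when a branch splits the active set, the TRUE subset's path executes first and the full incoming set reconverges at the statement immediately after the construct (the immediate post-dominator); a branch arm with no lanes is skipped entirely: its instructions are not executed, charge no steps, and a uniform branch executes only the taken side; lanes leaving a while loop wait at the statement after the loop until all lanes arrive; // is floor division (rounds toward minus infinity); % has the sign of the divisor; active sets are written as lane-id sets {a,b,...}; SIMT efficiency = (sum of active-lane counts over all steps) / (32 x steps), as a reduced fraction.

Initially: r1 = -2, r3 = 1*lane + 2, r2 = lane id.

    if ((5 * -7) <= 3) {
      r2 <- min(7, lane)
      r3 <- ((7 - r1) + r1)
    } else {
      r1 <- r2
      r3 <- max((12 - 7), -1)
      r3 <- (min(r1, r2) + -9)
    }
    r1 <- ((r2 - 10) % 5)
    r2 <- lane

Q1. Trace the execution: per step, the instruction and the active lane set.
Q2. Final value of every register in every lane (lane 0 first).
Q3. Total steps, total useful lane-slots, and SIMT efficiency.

step 0: eval ((5 * -7) <= 3)         {0,1,2,3,4,5,6,7,8,9,10,11,12,13,14,15,16,17,18,19,20,21,22,23,24,25,26,27,28,29,30,31}
step 1: r2 <- min(7, lane)           {0,1,2,3,4,5,6,7,8,9,10,11,12,13,14,15,16,17,18,19,20,21,22,23,24,25,26,27,28,29,30,31}
step 2: r3 <- ((7 - r1) + r1)        {0,1,2,3,4,5,6,7,8,9,10,11,12,13,14,15,16,17,18,19,20,21,22,23,24,25,26,27,28,29,30,31}
step 3: r1 <- ((r2 - 10) % 5)        {0,1,2,3,4,5,6,7,8,9,10,11,12,13,14,15,16,17,18,19,20,21,22,23,24,25,26,27,28,29,30,31}
step 4: r2 <- lane                   {0,1,2,3,4,5,6,7,8,9,10,11,12,13,14,15,16,17,18,19,20,21,22,23,24,25,26,27,28,29,30,31}

Answer: 5 steps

r1: 0,1,2,3,4,0,1,2,2,2,2,2,2,2,2,2,2,2,2,2,2,2,2,2,2,2,2,2,2,2,2,2
r3: 7,7,7,7,7,7,7,7,7,7,7,7,7,7,7,7,7,7,7,7,7,7,7,7,7,7,7,7,7,7,7,7
r2: 0,1,2,3,4,5,6,7,8,9,10,11,12,13,14,15,16,17,18,19,20,21,22,23,24,25,26,27,28,29,30,31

steps = 5; useful = 160; efficiency = 160/160 = 1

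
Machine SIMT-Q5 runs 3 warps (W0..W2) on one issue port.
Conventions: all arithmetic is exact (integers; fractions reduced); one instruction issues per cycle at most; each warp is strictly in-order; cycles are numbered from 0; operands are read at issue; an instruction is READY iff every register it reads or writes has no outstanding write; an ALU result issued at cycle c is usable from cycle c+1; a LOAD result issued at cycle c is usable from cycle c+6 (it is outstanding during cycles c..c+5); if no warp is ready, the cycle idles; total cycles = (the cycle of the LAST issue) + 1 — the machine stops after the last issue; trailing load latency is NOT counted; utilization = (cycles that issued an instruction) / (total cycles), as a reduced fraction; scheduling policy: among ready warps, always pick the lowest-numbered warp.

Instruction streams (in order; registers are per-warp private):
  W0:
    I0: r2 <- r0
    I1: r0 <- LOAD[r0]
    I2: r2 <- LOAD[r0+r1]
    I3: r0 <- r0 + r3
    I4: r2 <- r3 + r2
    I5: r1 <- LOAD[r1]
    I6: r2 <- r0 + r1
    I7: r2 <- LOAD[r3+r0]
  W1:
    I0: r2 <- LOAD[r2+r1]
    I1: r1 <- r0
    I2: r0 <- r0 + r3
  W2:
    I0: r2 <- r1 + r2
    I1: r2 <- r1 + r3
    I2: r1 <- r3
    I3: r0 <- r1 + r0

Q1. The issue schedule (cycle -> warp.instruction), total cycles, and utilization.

cycle 0: W0.I0
cycle 1: W0.I1
cycle 2: W1.I0
cycle 3: W1.I1
cycle 4: W1.I2
cycle 5: W2.I0
cycle 6: W2.I1
cycle 7: W0.I2
cycle 8: W0.I3
cycle 9: W2.I2
cycle 10: W2.I3
cycle 11: idle
cycle 12: idle
cycle 13: W0.I4
cycle 14: W0.I5
cycle 15: idle
cycle 16: idle
cycle 17: idle
cycle 18: idle
cycle 19: idle
cycle 20: W0.I6
cycle 21: W0.I7

Answer: 22 cycles, utilization 15/22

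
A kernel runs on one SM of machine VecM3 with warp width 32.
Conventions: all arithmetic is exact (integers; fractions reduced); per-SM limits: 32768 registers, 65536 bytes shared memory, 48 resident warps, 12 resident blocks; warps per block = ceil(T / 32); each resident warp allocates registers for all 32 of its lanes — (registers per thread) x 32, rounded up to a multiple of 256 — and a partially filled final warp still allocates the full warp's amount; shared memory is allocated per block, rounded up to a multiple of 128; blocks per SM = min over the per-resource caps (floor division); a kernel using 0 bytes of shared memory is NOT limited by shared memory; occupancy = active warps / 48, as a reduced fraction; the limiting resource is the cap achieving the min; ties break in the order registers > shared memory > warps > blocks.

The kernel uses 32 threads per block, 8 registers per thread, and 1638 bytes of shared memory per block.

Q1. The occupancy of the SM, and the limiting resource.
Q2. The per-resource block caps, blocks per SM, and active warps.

Answer: occupancy 1/4, limited by blocks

registers: 128 blocks
shared memory: 39 blocks
warps: 48 blocks
blocks: 12 blocks

Answer: 12 blocks, 12 active warps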